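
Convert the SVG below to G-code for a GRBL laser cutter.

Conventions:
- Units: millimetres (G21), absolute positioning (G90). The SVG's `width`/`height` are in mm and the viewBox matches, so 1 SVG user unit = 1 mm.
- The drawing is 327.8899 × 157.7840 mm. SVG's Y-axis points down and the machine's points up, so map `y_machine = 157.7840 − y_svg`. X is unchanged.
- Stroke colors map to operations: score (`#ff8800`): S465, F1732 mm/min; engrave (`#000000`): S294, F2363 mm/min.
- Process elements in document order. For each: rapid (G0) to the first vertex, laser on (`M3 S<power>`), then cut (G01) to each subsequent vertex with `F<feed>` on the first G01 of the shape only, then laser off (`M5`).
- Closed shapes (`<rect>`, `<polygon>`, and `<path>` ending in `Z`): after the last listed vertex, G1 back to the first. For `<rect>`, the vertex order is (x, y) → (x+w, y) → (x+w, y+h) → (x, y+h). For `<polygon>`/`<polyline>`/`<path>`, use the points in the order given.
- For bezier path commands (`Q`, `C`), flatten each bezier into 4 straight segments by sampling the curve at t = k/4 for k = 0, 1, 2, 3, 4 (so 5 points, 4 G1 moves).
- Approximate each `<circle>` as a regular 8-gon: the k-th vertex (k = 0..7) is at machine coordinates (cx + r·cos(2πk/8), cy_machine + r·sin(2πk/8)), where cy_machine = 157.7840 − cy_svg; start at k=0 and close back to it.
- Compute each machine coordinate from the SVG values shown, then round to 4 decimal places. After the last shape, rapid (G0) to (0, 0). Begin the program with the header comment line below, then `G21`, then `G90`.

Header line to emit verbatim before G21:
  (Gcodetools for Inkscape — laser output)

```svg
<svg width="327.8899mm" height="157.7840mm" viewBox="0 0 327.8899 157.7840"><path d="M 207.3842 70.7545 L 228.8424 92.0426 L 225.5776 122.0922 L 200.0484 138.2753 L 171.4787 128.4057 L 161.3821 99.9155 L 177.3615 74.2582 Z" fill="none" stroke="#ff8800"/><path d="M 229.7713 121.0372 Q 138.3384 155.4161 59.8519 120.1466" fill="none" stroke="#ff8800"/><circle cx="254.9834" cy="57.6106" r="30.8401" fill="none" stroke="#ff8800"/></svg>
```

viewBox `0 0 327.8899 157.7840` with mm width/height → 1 unit = 1 mm. Flip: y_m = 157.7840 − y_svg.

**Shape 1** — `<path>` regular polygon, stroke `#ff8800` → score (S465, F1732). Machine vertices: (207.3842,87.0295) → (228.8424,65.7414) → (225.5776,35.6918) → (200.0484,19.5087) → (171.4787,29.3783) → (161.3821,57.8685) → (177.3615,83.5258) → (207.3842,87.0295). Closed: final G1 returns to the first vertex.

**Shape 2** — `<path>` quadratic bezier, stroke `#ff8800` → score (S465, F1732). Control points (SVG): P0=(229.7713,121.0372), P1=(138.3384,155.4161), P2=(59.8519,120.1466); sampled at t=k/4. Machine vertices: (229.7713,36.7468) → (184.8640,23.9104) → (141.5750,19.7800) → (99.9043,24.3557) → (59.8519,37.6374). Open path.

**Shape 3** — `<circle>` circle, stroke `#ff8800` → score (S465, F1732). Machine vertices: (285.8235,100.1734) → (276.7906,121.9806) → (254.9834,131.0135) → (233.1762,121.9806) → (224.1433,100.1734) → (233.1762,78.3662) → (254.9834,69.3333) → (276.7906,78.3662) → (285.8235,100.1734). Closed: final G1 returns to the first vertex.

(Gcodetools for Inkscape — laser output)
G21
G90
G0 X207.3842 Y87.0295
M3 S465
G01 X228.8424 Y65.7414 F1732
G01 X225.5776 Y35.6918
G01 X200.0484 Y19.5087
G01 X171.4787 Y29.3783
G01 X161.3821 Y57.8685
G01 X177.3615 Y83.5258
G01 X207.3842 Y87.0295
M5
G0 X229.7713 Y36.7468
M3 S465
G01 X184.8640 Y23.9104 F1732
G01 X141.5750 Y19.7800
G01 X99.9043 Y24.3557
G01 X59.8519 Y37.6374
M5
G0 X285.8235 Y100.1734
M3 S465
G01 X276.7906 Y121.9806 F1732
G01 X254.9834 Y131.0135
G01 X233.1762 Y121.9806
G01 X224.1433 Y100.1734
G01 X233.1762 Y78.3662
G01 X254.9834 Y69.3333
G01 X276.7906 Y78.3662
G01 X285.8235 Y100.1734
M5
G0 X0.0000 Y0.0000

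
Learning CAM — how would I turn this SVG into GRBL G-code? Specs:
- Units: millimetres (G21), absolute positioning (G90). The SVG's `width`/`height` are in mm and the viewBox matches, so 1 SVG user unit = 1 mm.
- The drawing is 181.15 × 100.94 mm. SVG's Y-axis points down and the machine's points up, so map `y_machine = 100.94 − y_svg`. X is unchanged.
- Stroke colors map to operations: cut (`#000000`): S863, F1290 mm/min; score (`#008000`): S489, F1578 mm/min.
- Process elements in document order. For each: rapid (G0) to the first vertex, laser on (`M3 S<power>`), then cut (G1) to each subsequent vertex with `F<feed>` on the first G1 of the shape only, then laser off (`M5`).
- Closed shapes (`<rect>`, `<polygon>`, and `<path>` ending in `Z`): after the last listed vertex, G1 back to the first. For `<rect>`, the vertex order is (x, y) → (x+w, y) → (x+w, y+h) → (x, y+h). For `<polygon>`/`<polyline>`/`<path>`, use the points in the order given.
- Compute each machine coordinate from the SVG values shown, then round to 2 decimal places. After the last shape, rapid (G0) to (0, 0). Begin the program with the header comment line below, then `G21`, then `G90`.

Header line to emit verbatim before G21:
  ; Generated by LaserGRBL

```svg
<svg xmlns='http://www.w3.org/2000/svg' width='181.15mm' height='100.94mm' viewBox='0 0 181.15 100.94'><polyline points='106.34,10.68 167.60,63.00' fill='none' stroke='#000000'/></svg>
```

viewBox `0 0 181.15 100.94` with mm width/height → 1 unit = 1 mm. Flip: y_m = 100.94 − y_svg.

**Shape 1** — `<polyline>` line segment, stroke `#000000` → cut (S863, F1290). Machine vertices: (106.34,90.26) → (167.60,37.94). Open path.

; Generated by LaserGRBL
G21
G90
G0 X106.34 Y90.26
M3 S863
G1 X167.60 Y37.94 F1290
M5
G0 X0.00 Y0.00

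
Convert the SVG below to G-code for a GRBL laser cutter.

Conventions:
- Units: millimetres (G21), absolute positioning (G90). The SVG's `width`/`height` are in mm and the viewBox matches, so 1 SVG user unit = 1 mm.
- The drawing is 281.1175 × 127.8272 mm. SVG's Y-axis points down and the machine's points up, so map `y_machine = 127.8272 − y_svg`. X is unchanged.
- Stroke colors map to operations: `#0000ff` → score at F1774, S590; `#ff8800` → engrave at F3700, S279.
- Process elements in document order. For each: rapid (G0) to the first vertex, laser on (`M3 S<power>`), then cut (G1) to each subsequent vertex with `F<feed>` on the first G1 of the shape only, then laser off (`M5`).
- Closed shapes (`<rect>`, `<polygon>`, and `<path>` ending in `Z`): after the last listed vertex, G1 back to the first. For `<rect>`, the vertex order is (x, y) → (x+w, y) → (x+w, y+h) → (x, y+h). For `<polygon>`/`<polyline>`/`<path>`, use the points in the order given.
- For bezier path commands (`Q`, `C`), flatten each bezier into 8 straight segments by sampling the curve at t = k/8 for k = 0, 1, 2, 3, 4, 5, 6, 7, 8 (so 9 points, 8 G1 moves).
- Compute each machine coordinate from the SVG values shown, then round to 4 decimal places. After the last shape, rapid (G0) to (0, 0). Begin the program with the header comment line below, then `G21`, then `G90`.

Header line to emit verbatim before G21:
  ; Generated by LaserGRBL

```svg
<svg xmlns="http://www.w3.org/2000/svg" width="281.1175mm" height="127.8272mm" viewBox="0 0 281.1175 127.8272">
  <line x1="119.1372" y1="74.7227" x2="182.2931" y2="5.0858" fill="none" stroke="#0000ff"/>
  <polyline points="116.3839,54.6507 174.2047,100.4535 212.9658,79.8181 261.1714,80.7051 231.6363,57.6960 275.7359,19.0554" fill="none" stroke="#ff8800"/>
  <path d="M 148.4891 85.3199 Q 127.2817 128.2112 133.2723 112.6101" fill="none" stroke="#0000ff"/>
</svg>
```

viewBox `0 0 281.1175 127.8272` with mm width/height → 1 unit = 1 mm. Flip: y_m = 127.8272 − y_svg.

**Shape 1** — `<line>` line segment, stroke `#0000ff` → score (S590, F1774). Machine vertices: (119.1372,53.1045) → (182.2931,122.7414). Open path.

**Shape 2** — `<polyline>` open polyline, stroke `#ff8800` → engrave (S279, F3700). Machine vertices: (116.3839,73.1765) → (174.2047,27.3737) → (212.9658,48.0091) → (261.1714,47.1221) → (231.6363,70.1312) → (275.7359,108.7718). Open path.

**Shape 3** — `<path>` quadratic bezier, stroke `#0000ff` → score (S590, F1774). Control points (SVG): P0=(148.4891,85.3199), P1=(127.2817,128.2112), P2=(133.2723,112.6101); sampled at t=k/8. Machine vertices: (148.4891,42.5073) → (143.6122,32.6984) → (139.5853,24.7174) → (136.4083,18.5643) → (134.0812,14.2391) → (132.6041,11.7418) → (131.9769,11.0723) → (132.1996,12.2308) → (133.2723,15.2171). Open path.

; Generated by LaserGRBL
G21
G90
G0 X119.1372 Y53.1045
M3 S590
G1 X182.2931 Y122.7414 F1774
M5
G0 X116.3839 Y73.1765
M3 S279
G1 X174.2047 Y27.3737 F3700
G1 X212.9658 Y48.0091
G1 X261.1714 Y47.1221
G1 X231.6363 Y70.1312
G1 X275.7359 Y108.7718
M5
G0 X148.4891 Y42.5073
M3 S590
G1 X143.6122 Y32.6984 F1774
G1 X139.5853 Y24.7174
G1 X136.4083 Y18.5643
G1 X134.0812 Y14.2391
G1 X132.6041 Y11.7418
G1 X131.9769 Y11.0723
G1 X132.1996 Y12.2308
G1 X133.2723 Y15.2171
M5
G0 X0.0000 Y0.0000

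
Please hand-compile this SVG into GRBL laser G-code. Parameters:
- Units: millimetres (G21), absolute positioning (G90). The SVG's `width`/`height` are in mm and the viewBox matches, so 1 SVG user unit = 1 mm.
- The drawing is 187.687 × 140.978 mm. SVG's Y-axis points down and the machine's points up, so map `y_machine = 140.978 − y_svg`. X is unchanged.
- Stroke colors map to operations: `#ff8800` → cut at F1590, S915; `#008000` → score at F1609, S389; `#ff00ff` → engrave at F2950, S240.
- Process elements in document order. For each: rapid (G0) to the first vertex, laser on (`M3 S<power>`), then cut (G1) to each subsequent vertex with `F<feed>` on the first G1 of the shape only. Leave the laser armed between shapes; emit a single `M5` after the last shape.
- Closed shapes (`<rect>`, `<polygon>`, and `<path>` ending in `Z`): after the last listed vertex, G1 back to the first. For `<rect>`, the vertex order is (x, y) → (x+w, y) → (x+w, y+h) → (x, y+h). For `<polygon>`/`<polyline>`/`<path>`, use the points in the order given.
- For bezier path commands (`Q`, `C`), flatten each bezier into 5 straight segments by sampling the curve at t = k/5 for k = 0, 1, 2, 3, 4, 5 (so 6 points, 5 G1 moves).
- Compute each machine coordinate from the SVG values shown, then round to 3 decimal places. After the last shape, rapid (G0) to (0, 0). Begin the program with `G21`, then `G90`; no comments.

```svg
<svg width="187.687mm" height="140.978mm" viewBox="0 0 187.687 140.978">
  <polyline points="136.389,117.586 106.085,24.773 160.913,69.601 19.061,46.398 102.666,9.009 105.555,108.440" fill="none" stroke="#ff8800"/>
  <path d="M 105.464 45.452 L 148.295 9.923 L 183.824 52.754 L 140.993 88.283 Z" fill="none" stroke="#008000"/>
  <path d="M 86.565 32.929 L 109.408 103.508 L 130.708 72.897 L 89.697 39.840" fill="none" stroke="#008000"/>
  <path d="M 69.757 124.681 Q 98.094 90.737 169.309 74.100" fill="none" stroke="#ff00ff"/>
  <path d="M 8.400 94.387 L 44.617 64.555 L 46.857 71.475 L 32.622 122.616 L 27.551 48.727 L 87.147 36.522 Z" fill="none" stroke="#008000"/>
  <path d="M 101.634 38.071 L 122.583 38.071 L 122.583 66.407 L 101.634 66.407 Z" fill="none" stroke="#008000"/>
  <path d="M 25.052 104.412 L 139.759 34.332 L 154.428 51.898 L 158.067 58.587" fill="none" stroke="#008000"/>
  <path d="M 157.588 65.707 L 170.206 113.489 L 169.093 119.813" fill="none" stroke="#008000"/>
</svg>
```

viewBox `0 0 187.687 140.978` with mm width/height → 1 unit = 1 mm. Flip: y_m = 140.978 − y_svg.

**Shape 1** — `<polyline>` open polyline, stroke `#ff8800` → cut (S915, F1590). Machine vertices: (136.389,23.392) → (106.085,116.205) → (160.913,71.377) → (19.061,94.580) → (102.666,131.969) → (105.555,32.538). Open path.

**Shape 2** — `<path>` regular polygon, stroke `#008000` → score (S389, F1609). Machine vertices: (105.464,95.526) → (148.295,131.055) → (183.824,88.224) → (140.993,52.695) → (105.464,95.526). Closed: final G1 returns to the first vertex.

**Shape 3** — `<path>` open polyline, stroke `#008000` → score (S389, F1609). Machine vertices: (86.565,108.049) → (109.408,37.470) → (130.708,68.081) → (89.697,101.138). Open path.

**Shape 4** — `<path>` quadratic bezier, stroke `#ff00ff` → engrave (S240, F2950). Control points (SVG): P0=(69.757,124.681), P1=(98.094,90.737), P2=(169.309,74.100); sampled at t=k/5. Machine vertices: (69.757,16.297) → (82.807,29.182) → (99.287,40.683) → (119.197,50.799) → (142.538,59.531) → (169.309,66.878). Open path.

**Shape 5** — `<path>` closed polygon, stroke `#008000` → score (S389, F1609). Machine vertices: (8.400,46.591) → (44.617,76.423) → (46.857,69.503) → (32.622,18.362) → (27.551,92.251) → (87.147,104.456) → (8.400,46.591). Closed: final G1 returns to the first vertex.

**Shape 6** — `<path>` rectangle, stroke `#008000` → score (S389, F1609). Machine vertices: (101.634,102.907) → (122.583,102.907) → (122.583,74.571) → (101.634,74.571) → (101.634,102.907). Closed: final G1 returns to the first vertex.

**Shape 7** — `<path>` open polyline, stroke `#008000` → score (S389, F1609). Machine vertices: (25.052,36.566) → (139.759,106.646) → (154.428,89.080) → (158.067,82.391). Open path.

**Shape 8** — `<path>` open polyline, stroke `#008000` → score (S389, F1609). Machine vertices: (157.588,75.271) → (170.206,27.489) → (169.093,21.165). Open path.

G21
G90
G0 X136.389 Y23.392
M3 S915
G1 X106.085 Y116.205 F1590
G1 X160.913 Y71.377
G1 X19.061 Y94.580
G1 X102.666 Y131.969
G1 X105.555 Y32.538
G0 X105.464 Y95.526
M3 S389
G1 X148.295 Y131.055 F1609
G1 X183.824 Y88.224
G1 X140.993 Y52.695
G1 X105.464 Y95.526
G0 X86.565 Y108.049
M3 S389
G1 X109.408 Y37.470 F1609
G1 X130.708 Y68.081
G1 X89.697 Y101.138
G0 X69.757 Y16.297
M3 S240
G1 X82.807 Y29.182 F2950
G1 X99.287 Y40.683
G1 X119.197 Y50.799
G1 X142.538 Y59.531
G1 X169.309 Y66.878
G0 X8.400 Y46.591
M3 S389
G1 X44.617 Y76.423 F1609
G1 X46.857 Y69.503
G1 X32.622 Y18.362
G1 X27.551 Y92.251
G1 X87.147 Y104.456
G1 X8.400 Y46.591
G0 X101.634 Y102.907
M3 S389
G1 X122.583 Y102.907 F1609
G1 X122.583 Y74.571
G1 X101.634 Y74.571
G1 X101.634 Y102.907
G0 X25.052 Y36.566
M3 S389
G1 X139.759 Y106.646 F1609
G1 X154.428 Y89.080
G1 X158.067 Y82.391
G0 X157.588 Y75.271
M3 S389
G1 X170.206 Y27.489 F1609
G1 X169.093 Y21.165
M5
G0 X0.000 Y0.000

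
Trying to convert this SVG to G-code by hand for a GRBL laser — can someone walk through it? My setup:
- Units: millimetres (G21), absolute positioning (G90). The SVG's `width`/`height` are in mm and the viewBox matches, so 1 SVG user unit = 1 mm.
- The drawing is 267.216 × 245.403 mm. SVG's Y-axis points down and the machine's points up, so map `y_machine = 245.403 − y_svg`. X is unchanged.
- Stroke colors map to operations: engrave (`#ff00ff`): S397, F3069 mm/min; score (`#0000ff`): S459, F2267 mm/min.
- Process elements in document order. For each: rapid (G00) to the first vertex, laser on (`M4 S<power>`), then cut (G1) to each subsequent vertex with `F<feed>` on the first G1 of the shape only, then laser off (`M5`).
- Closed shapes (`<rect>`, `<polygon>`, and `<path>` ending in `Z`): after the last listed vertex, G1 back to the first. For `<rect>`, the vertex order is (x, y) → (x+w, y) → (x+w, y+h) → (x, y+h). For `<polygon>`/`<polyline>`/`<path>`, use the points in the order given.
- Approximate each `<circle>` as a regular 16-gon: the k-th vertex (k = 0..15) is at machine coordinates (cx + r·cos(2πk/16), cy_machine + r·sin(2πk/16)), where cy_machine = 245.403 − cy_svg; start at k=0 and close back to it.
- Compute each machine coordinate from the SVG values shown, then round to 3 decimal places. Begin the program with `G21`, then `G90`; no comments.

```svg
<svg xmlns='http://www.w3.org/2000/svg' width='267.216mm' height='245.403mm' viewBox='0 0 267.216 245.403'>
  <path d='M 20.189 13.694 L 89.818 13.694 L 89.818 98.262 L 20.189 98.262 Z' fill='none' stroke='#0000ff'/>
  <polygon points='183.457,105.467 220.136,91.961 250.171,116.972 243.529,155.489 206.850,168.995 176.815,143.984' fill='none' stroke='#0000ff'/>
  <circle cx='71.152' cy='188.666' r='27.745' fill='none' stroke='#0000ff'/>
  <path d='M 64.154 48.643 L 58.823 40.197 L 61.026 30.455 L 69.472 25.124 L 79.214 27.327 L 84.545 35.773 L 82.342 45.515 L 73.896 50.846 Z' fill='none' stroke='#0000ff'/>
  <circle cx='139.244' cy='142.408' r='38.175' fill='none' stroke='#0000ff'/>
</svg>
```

G21
G90
G00 X20.189 Y231.709
M4 S459
G1 X89.818 Y231.709 F2267
G1 X89.818 Y147.141
G1 X20.189 Y147.141
G1 X20.189 Y231.709
M5
G00 X183.457 Y139.936
M4 S459
G1 X220.136 Y153.442 F2267
G1 X250.171 Y128.431
G1 X243.529 Y89.914
G1 X206.850 Y76.408
G1 X176.815 Y101.419
G1 X183.457 Y139.936
M5
G00 X98.897 Y56.737
M4 S459
G1 X96.785 Y67.355 F2267
G1 X90.771 Y76.356
G1 X81.770 Y82.370
G1 X71.152 Y84.482
G1 X60.534 Y82.370
G1 X51.533 Y76.356
G1 X45.519 Y67.355
G1 X43.407 Y56.737
G1 X45.519 Y46.119
G1 X51.533 Y37.118
G1 X60.534 Y31.104
G1 X71.152 Y28.992
G1 X81.770 Y31.104
G1 X90.771 Y37.118
G1 X96.785 Y46.119
G1 X98.897 Y56.737
M5
G00 X64.154 Y196.760
M4 S459
G1 X58.823 Y205.206 F2267
G1 X61.026 Y214.948
G1 X69.472 Y220.279
G1 X79.214 Y218.076
G1 X84.545 Y209.630
G1 X82.342 Y199.888
G1 X73.896 Y194.557
G1 X64.154 Y196.760
M5
G00 X177.419 Y102.995
M4 S459
G1 X174.513 Y117.604 F2267
G1 X166.238 Y129.989
G1 X153.853 Y138.264
G1 X139.244 Y141.170
G1 X124.635 Y138.264
G1 X112.250 Y129.989
G1 X103.975 Y117.604
G1 X101.069 Y102.995
G1 X103.975 Y88.386
G1 X112.250 Y76.001
G1 X124.635 Y67.726
G1 X139.244 Y64.820
G1 X153.853 Y67.726
G1 X166.238 Y76.001
G1 X174.513 Y88.386
G1 X177.419 Y102.995
M5

1 u = 1 mm; y_m = 245.403 − y.

[1] `<path>` rectangle, #0000ff→score S459 F2267: (20.189,231.709) → (89.818,231.709) → (89.818,147.141) → (20.189,147.141) → (20.189,231.709) (closed)

[2] `<polygon>` regular polygon, #0000ff→score S459 F2267: (183.457,139.936) → (220.136,153.442) → (250.171,128.431) → (243.529,89.914) → (206.850,76.408) → (176.815,101.419) → (183.457,139.936) (closed)

[3] `<circle>` circle, #0000ff→score S459 F2267: (98.897,56.737) → (96.785,67.355) → (90.771,76.356) → (81.770,82.370) → (71.152,84.482) → (60.534,82.370) → (51.533,76.356) → (45.519,67.355) → (43.407,56.737) → (45.519,46.119) → (51.533,37.118) → (60.534,31.104) → (71.152,28.992) → (81.770,31.104) → (90.771,37.118) → (96.785,46.119) → (98.897,56.737) (closed)

[4] `<path>` regular polygon, #0000ff→score S459 F2267: (64.154,196.760) → (58.823,205.206) → (61.026,214.948) → (69.472,220.279) → (79.214,218.076) → (84.545,209.630) → (82.342,199.888) → (73.896,194.557) → (64.154,196.760) (closed)

[5] `<circle>` circle, #0000ff→score S459 F2267: (177.419,102.995) → (174.513,117.604) → (166.238,129.989) → (153.853,138.264) → (139.244,141.170) → (124.635,138.264) → (112.250,129.989) → (103.975,117.604) → (101.069,102.995) → (103.975,88.386) → (112.250,76.001) → (124.635,67.726) → (139.244,64.820) → (153.853,67.726) → (166.238,76.001) → (174.513,88.386) → (177.419,102.995) (closed)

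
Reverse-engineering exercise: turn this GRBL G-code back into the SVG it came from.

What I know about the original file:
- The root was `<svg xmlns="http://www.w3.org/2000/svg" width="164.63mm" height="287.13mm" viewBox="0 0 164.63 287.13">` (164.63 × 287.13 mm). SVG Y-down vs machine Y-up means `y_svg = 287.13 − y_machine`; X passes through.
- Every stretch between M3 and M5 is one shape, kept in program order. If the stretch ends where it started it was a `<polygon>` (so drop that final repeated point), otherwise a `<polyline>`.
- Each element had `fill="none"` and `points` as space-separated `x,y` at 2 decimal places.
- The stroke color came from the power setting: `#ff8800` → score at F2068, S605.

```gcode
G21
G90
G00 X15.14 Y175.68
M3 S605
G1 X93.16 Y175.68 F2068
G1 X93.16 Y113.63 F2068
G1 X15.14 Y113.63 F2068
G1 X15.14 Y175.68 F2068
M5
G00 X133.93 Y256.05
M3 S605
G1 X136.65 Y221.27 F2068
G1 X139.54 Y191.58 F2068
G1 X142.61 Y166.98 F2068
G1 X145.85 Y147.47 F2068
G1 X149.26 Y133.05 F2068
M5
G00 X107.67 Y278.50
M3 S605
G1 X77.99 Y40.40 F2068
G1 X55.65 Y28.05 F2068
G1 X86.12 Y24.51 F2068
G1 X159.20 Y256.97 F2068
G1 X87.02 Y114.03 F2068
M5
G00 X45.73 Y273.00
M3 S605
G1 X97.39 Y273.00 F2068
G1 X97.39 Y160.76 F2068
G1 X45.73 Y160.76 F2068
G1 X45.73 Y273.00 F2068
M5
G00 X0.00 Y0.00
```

<svg xmlns="http://www.w3.org/2000/svg" width="164.63mm" height="287.13mm" viewBox="0 0 164.63 287.13">
  <polygon points="15.14,111.45 93.16,111.45 93.16,173.50 15.14,173.50" fill="none" stroke="#ff8800"/>
  <polyline points="133.93,31.08 136.65,65.86 139.54,95.55 142.61,120.15 145.85,139.66 149.26,154.08" fill="none" stroke="#ff8800"/>
  <polyline points="107.67,8.63 77.99,246.73 55.65,259.08 86.12,262.62 159.20,30.16 87.02,173.10" fill="none" stroke="#ff8800"/>
  <polygon points="45.73,14.13 97.39,14.13 97.39,126.37 45.73,126.37" fill="none" stroke="#ff8800"/>
</svg>

y_svg = 287.13 − y_m. Every run uses S605, so all elements get stroke `#ff8800` (score).

[1] closed run; points: 15.14,111.45 93.16,111.45 93.16,173.50 15.14,173.50

[2] open run; points: 133.93,31.08 136.65,65.86 139.54,95.55 142.61,120.15 145.85,139.66 149.26,154.08

[3] open run; points: 107.67,8.63 77.99,246.73 55.65,259.08 86.12,262.62 159.20,30.16 87.02,173.10

[4] closed run; points: 45.73,14.13 97.39,14.13 97.39,126.37 45.73,126.37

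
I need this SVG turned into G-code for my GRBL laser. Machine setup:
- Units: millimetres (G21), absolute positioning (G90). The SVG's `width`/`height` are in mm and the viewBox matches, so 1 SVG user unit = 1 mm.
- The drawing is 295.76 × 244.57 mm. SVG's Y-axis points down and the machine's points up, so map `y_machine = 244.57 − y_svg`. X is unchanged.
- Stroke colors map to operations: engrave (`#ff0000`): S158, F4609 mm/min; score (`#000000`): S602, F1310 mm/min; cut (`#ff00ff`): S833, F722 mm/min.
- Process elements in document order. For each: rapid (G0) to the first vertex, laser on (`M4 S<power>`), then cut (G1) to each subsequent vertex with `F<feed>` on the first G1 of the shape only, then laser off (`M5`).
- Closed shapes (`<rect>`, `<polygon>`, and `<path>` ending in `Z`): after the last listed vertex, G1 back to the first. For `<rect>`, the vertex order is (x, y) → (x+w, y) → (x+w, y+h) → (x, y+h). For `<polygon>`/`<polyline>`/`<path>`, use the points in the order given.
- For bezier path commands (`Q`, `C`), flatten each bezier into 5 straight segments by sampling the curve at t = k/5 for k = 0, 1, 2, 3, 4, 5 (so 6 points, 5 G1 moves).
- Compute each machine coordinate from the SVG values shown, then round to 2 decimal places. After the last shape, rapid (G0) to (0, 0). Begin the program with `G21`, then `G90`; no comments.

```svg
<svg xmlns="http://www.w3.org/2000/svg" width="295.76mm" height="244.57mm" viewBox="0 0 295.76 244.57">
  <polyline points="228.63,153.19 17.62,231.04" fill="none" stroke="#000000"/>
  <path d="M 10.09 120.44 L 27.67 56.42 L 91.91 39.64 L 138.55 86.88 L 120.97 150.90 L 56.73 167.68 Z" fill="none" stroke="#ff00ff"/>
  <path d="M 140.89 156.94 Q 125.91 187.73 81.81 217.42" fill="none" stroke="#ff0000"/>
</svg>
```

viewBox `0 0 295.76 244.57` with mm width/height → 1 unit = 1 mm. Flip: y_m = 244.57 − y_svg.

**Shape 1** — `<polyline>` line segment, stroke `#000000` → score (S602, F1310). Machine vertices: (228.63,91.38) → (17.62,13.53). Open path.

**Shape 2** — `<path>` regular polygon, stroke `#ff00ff` → cut (S833, F722). Machine vertices: (10.09,124.13) → (27.67,188.15) → (91.91,204.93) → (138.55,157.69) → (120.97,93.67) → (56.73,76.89) → (10.09,124.13). Closed: final G1 returns to the first vertex.

**Shape 3** — `<path>` quadratic bezier, stroke `#ff0000` → engrave (S158, F4609). Control points (SVG): P0=(140.89,156.94), P1=(125.91,187.73), P2=(81.81,217.42); sampled at t=k/5. Machine vertices: (140.89,87.63) → (133.73,75.36) → (124.25,63.17) → (112.43,51.08) → (98.29,39.07) → (81.81,27.15). Open path.

G21
G90
G0 X228.63 Y91.38
M4 S602
G1 X17.62 Y13.53 F1310
M5
G0 X10.09 Y124.13
M4 S833
G1 X27.67 Y188.15 F722
G1 X91.91 Y204.93
G1 X138.55 Y157.69
G1 X120.97 Y93.67
G1 X56.73 Y76.89
G1 X10.09 Y124.13
M5
G0 X140.89 Y87.63
M4 S158
G1 X133.73 Y75.36 F4609
G1 X124.25 Y63.17
G1 X112.43 Y51.08
G1 X98.29 Y39.07
G1 X81.81 Y27.15
M5
G0 X0.00 Y0.00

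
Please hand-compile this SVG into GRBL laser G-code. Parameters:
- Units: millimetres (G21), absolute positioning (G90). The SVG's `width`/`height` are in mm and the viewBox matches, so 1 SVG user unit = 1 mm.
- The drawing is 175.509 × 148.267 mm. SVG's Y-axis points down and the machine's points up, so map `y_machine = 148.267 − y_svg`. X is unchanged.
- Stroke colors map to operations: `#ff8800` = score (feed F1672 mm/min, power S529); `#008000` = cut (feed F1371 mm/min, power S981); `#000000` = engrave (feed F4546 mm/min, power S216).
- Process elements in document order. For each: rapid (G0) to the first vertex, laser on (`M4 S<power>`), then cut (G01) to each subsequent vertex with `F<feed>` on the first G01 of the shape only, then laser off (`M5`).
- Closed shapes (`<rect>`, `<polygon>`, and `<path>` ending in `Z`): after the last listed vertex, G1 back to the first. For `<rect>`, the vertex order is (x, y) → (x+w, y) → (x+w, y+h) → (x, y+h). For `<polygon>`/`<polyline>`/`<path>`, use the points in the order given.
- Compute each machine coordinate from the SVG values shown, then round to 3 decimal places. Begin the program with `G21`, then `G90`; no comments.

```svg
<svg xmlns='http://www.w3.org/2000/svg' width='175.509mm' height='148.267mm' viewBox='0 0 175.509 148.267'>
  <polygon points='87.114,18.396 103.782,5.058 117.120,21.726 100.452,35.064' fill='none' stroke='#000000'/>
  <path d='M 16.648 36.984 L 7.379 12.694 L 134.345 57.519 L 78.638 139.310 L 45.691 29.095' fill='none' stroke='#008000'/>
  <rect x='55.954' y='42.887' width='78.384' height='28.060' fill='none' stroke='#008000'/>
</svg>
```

G21
G90
G0 X87.114 Y129.871
M4 S216
G01 X103.782 Y143.209 F4546
G01 X117.120 Y126.541
G01 X100.452 Y113.203
G01 X87.114 Y129.871
M5
G0 X16.648 Y111.283
M4 S981
G01 X7.379 Y135.573 F1371
G01 X134.345 Y90.748
G01 X78.638 Y8.957
G01 X45.691 Y119.172
M5
G0 X55.954 Y105.380
M4 S981
G01 X134.338 Y105.380 F1371
G01 X134.338 Y77.320
G01 X55.954 Y77.320
G01 X55.954 Y105.380
M5

Since the viewBox matches the mm dimensions, user units are millimetres directly. The only transform is the Y-flip y_m = 148.267 − y_svg.

Shape 1 is a regular polygon drawn with `<polygon>`. Its stroke #000000 means engrave at S216, F4546. After flipping Y the toolpath is (87.114,129.871) → (103.782,143.209) → (117.120,126.541) → (100.452,113.203) → (87.114,129.871), returning to the start.

Shape 2 is a open polyline drawn with `<path>`. Its stroke #008000 means cut at S981, F1371. After flipping Y the toolpath is (16.648,111.283) → (7.379,135.573) → (134.345,90.748) → (78.638,8.957) → (45.691,119.172).

Shape 3 is a rectangle drawn with `<rect>`. Its stroke #008000 means cut at S981, F1371. After flipping Y the toolpath is (55.954,105.380) → (134.338,105.380) → (134.338,77.320) → (55.954,77.320) → (55.954,105.380), returning to the start.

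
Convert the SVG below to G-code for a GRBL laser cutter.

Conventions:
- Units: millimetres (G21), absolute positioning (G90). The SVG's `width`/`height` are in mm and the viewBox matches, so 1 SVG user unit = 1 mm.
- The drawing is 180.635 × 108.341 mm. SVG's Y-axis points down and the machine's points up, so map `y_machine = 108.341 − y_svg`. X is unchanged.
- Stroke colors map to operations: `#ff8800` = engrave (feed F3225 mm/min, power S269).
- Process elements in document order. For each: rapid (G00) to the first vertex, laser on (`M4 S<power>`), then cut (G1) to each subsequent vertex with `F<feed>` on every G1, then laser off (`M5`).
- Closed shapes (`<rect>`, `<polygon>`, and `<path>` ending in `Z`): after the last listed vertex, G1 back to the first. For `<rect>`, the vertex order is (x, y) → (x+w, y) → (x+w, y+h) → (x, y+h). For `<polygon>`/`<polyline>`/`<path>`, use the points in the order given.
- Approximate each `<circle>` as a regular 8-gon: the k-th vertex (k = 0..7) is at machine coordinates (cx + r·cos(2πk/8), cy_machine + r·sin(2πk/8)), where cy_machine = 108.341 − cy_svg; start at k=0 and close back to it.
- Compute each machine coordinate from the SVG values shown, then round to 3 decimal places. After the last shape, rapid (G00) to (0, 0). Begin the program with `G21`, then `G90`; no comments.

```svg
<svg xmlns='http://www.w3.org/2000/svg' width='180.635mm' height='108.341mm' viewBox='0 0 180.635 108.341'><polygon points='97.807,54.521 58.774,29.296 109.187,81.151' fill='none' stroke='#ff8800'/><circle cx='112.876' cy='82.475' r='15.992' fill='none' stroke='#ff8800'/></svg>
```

G21
G90
G00 X97.807 Y53.820
M4 S269
G1 X58.774 Y79.045 F3225
G1 X109.187 Y27.190 F3225
G1 X97.807 Y53.820 F3225
M5
G00 X128.868 Y25.866
M4 S269
G1 X124.184 Y37.174 F3225
G1 X112.876 Y41.858 F3225
G1 X101.568 Y37.174 F3225
G1 X96.884 Y25.866 F3225
G1 X101.568 Y14.558 F3225
G1 X112.876 Y9.874 F3225
G1 X124.184 Y14.558 F3225
G1 X128.868 Y25.866 F3225
M5
G00 X0.000 Y0.000

Since the viewBox matches the mm dimensions, user units are millimetres directly. The only transform is the Y-flip y_m = 108.341 − y_svg.

Shape 1 is a closed polygon drawn with `<polygon>`. Its stroke #ff8800 means engrave at S269, F3225. After flipping Y the toolpath is (97.807,53.820) → (58.774,79.045) → (109.187,27.190) → (97.807,53.820), returning to the start.

Shape 2 is a circle drawn with `<circle>`. Its stroke #ff8800 means engrave at S269, F3225. After flipping Y the toolpath is (128.868,25.866) → (124.184,37.174) → (112.876,41.858) → (101.568,37.174) → (96.884,25.866) → (101.568,14.558) → (112.876,9.874) → (124.184,14.558) → (128.868,25.866), returning to the start.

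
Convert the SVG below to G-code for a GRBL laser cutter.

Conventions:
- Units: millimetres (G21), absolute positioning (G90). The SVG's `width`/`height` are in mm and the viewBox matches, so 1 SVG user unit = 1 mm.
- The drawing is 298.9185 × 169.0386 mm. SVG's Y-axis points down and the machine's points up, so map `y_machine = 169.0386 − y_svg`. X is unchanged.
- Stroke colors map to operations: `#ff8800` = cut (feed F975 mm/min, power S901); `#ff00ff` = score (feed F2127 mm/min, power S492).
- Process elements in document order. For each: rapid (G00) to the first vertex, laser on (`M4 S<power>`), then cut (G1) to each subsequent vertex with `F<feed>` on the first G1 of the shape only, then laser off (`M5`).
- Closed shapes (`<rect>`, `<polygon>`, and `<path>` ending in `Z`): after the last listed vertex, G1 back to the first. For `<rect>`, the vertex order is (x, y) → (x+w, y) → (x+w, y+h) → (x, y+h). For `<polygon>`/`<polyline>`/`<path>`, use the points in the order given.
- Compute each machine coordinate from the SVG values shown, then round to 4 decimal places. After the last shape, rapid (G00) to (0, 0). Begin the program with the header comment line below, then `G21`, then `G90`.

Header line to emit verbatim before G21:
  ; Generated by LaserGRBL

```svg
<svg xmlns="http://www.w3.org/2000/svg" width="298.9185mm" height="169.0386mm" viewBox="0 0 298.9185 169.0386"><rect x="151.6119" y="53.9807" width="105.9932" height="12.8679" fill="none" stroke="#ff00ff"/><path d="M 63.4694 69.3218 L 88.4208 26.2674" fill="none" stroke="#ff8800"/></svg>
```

; Generated by LaserGRBL
G21
G90
G00 X151.6119 Y115.0579
M4 S492
G1 X257.6051 Y115.0579 F2127
G1 X257.6051 Y102.1900
G1 X151.6119 Y102.1900
G1 X151.6119 Y115.0579
M5
G00 X63.4694 Y99.7168
M4 S901
G1 X88.4208 Y142.7712 F975
M5
G00 X0.0000 Y0.0000

Since the viewBox matches the mm dimensions, user units are millimetres directly. The only transform is the Y-flip y_m = 169.0386 − y_svg.

Shape 1 is a rectangle drawn with `<rect>`. Its stroke #ff00ff means score at S492, F2127. After flipping Y the toolpath is (151.6119,115.0579) → (257.6051,115.0579) → (257.6051,102.1900) → (151.6119,102.1900) → (151.6119,115.0579), returning to the start.

Shape 2 is a line segment drawn with `<path>`. Its stroke #ff8800 means cut at S901, F975. After flipping Y the toolpath is (63.4694,99.7168) → (88.4208,142.7712).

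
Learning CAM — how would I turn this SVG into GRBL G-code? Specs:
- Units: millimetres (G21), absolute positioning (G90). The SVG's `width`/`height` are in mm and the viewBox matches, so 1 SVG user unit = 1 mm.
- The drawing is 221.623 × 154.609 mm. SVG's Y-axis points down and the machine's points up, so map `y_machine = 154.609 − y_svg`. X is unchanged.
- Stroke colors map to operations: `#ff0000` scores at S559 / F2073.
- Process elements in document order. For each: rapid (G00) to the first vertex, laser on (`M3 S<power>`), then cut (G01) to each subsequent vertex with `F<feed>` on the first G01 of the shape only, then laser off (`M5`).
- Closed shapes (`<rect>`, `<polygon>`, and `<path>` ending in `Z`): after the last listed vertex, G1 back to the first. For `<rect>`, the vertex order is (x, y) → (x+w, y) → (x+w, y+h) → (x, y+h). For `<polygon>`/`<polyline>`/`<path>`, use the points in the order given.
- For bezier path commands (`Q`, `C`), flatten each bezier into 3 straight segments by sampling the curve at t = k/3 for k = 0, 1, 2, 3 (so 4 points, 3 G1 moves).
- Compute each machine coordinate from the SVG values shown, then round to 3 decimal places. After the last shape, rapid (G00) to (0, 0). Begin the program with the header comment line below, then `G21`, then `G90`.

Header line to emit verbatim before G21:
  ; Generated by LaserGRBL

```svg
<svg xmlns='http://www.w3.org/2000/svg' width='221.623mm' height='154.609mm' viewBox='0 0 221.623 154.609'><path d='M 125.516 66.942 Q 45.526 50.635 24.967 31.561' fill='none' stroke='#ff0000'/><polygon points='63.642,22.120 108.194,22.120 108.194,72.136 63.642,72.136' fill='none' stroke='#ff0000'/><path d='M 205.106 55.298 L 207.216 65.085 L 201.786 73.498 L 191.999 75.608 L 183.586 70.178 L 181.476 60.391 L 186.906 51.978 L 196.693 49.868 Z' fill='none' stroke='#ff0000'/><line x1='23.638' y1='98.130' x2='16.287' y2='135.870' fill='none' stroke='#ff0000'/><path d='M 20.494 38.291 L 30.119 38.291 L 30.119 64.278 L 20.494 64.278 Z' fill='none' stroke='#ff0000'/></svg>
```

; Generated by LaserGRBL
G21
G90
G00 X125.516 Y87.667
M3 S559
G01 X78.793 Y98.846 F2073
G01 X45.276 Y110.639
G01 X24.967 Y123.048
M5
G00 X63.642 Y132.489
M3 S559
G01 X108.194 Y132.489 F2073
G01 X108.194 Y82.473
G01 X63.642 Y82.473
G01 X63.642 Y132.489
M5
G00 X205.106 Y99.311
M3 S559
G01 X207.216 Y89.524 F2073
G01 X201.786 Y81.111
G01 X191.999 Y79.001
G01 X183.586 Y84.431
G01 X181.476 Y94.218
G01 X186.906 Y102.631
G01 X196.693 Y104.741
G01 X205.106 Y99.311
M5
G00 X23.638 Y56.479
M3 S559
G01 X16.287 Y18.739 F2073
M5
G00 X20.494 Y116.318
M3 S559
G01 X30.119 Y116.318 F2073
G01 X30.119 Y90.331
G01 X20.494 Y90.331
G01 X20.494 Y116.318
M5
G00 X0.000 Y0.000

viewBox `0 0 221.623 154.609` with mm width/height → 1 unit = 1 mm. Flip: y_m = 154.609 − y_svg.

**Shape 1** — `<path>` quadratic bezier, stroke `#ff0000` → score (S559, F2073). Control points (SVG): P0=(125.516,66.942), P1=(45.526,50.635), P2=(24.967,31.561); sampled at t=k/3. Machine vertices: (125.516,87.667) → (78.793,98.846) → (45.276,110.639) → (24.967,123.048). Open path.

**Shape 2** — `<polygon>` rectangle, stroke `#ff0000` → score (S559, F2073). Machine vertices: (63.642,132.489) → (108.194,132.489) → (108.194,82.473) → (63.642,82.473) → (63.642,132.489). Closed: final G1 returns to the first vertex.

**Shape 3** — `<path>` regular polygon, stroke `#ff0000` → score (S559, F2073). Machine vertices: (205.106,99.311) → (207.216,89.524) → (201.786,81.111) → (191.999,79.001) → (183.586,84.431) → (181.476,94.218) → (186.906,102.631) → (196.693,104.741) → (205.106,99.311). Closed: final G1 returns to the first vertex.

**Shape 4** — `<line>` line segment, stroke `#ff0000` → score (S559, F2073). Machine vertices: (23.638,56.479) → (16.287,18.739). Open path.

**Shape 5** — `<path>` rectangle, stroke `#ff0000` → score (S559, F2073). Machine vertices: (20.494,116.318) → (30.119,116.318) → (30.119,90.331) → (20.494,90.331) → (20.494,116.318). Closed: final G1 returns to the first vertex.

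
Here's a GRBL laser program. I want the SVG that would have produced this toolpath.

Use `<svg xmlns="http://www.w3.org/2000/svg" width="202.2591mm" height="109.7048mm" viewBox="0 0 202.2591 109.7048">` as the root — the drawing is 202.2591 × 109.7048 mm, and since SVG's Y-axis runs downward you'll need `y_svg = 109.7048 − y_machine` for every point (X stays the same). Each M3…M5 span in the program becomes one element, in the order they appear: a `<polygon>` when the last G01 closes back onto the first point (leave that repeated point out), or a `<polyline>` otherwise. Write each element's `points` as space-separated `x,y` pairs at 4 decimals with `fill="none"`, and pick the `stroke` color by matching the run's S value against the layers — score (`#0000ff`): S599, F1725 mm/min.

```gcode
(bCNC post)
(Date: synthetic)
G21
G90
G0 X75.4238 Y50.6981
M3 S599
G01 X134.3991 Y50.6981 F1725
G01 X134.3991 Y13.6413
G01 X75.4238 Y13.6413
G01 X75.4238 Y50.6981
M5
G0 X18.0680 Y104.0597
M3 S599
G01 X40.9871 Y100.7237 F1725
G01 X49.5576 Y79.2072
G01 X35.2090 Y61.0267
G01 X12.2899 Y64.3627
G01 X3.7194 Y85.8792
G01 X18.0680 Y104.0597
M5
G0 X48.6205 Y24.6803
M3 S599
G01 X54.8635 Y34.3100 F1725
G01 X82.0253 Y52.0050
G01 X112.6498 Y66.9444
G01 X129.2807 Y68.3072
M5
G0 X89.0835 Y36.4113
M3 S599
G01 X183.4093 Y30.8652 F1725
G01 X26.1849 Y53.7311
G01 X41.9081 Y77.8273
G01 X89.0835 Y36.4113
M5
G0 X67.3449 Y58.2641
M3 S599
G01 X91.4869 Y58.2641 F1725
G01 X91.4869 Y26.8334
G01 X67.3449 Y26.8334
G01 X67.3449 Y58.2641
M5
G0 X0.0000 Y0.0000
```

<svg xmlns="http://www.w3.org/2000/svg" width="202.2591mm" height="109.7048mm" viewBox="0 0 202.2591 109.7048">
  <polygon points="75.4238,59.0067 134.3991,59.0067 134.3991,96.0635 75.4238,96.0635" fill="none" stroke="#0000ff"/>
  <polygon points="18.0680,5.6451 40.9871,8.9811 49.5576,30.4976 35.2090,48.6781 12.2899,45.3421 3.7194,23.8256" fill="none" stroke="#0000ff"/>
  <polyline points="48.6205,85.0245 54.8635,75.3948 82.0253,57.6998 112.6498,42.7604 129.2807,41.3976" fill="none" stroke="#0000ff"/>
  <polygon points="89.0835,73.2935 183.4093,78.8396 26.1849,55.9737 41.9081,31.8775" fill="none" stroke="#0000ff"/>
  <polygon points="67.3449,51.4407 91.4869,51.4407 91.4869,82.8714 67.3449,82.8714" fill="none" stroke="#0000ff"/>
</svg>

Machine Y-up, SVG Y-down with viewBox height 109.7048, so y_svg = 109.7048 − y_machine; X carries over. Every run uses S599, so all elements get stroke `#0000ff` (score).

Run 1: The run returns to its start, so emit a `<polygon>` with points (Y-flipped): 75.4238,59.0067 134.3991,59.0067 134.3991,96.0635 75.4238,96.0635.

Run 2: The run returns to its start, so emit a `<polygon>` with points (Y-flipped): 18.0680,5.6451 40.9871,8.9811 49.5576,30.4976 35.2090,48.6781 12.2899,45.3421 3.7194,23.8256.

Run 3: The run is open, so emit a `<polyline>` with points (Y-flipped): 48.6205,85.0245 54.8635,75.3948 82.0253,57.6998 112.6498,42.7604 129.2807,41.3976.

Run 4: The run returns to its start, so emit a `<polygon>` with points (Y-flipped): 89.0835,73.2935 183.4093,78.8396 26.1849,55.9737 41.9081,31.8775.

Run 5: The run returns to its start, so emit a `<polygon>` with points (Y-flipped): 67.3449,51.4407 91.4869,51.4407 91.4869,82.8714 67.3449,82.8714.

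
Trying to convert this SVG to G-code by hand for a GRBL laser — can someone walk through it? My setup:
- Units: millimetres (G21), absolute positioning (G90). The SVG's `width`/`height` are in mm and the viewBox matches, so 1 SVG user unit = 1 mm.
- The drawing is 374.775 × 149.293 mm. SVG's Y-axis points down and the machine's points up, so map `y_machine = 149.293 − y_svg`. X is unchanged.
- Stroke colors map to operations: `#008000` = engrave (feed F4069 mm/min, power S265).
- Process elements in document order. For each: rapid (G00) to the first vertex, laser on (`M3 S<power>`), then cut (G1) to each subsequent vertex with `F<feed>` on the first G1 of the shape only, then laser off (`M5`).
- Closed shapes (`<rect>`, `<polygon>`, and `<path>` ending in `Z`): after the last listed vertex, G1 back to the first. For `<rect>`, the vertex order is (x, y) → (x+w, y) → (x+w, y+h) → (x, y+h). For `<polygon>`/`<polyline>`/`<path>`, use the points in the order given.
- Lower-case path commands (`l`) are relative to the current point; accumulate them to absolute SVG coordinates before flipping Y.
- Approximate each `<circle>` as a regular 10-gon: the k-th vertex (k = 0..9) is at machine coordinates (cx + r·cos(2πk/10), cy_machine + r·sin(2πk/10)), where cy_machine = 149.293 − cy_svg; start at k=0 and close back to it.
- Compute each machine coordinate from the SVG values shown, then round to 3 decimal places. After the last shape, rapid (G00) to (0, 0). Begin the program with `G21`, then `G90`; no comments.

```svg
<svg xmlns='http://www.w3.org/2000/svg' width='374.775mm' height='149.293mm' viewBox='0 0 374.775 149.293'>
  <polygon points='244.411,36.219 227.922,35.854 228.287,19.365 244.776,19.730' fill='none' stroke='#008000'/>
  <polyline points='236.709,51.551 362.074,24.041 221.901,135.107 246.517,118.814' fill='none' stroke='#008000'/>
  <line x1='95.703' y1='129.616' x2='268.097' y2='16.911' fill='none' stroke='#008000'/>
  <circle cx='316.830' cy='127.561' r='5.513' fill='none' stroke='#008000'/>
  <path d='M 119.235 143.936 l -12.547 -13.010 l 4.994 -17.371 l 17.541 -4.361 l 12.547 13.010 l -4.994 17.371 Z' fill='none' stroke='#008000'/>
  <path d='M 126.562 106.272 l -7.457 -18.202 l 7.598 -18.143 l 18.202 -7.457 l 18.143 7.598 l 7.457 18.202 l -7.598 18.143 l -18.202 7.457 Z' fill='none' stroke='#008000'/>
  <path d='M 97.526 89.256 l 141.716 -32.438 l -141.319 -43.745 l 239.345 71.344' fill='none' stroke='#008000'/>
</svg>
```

G21
G90
G00 X244.411 Y113.074
M3 S265
G1 X227.922 Y113.439 F4069
G1 X228.287 Y129.928
G1 X244.776 Y129.563
G1 X244.411 Y113.074
M5
G00 X236.709 Y97.742
M3 S265
G1 X362.074 Y125.252 F4069
G1 X221.901 Y14.186
G1 X246.517 Y30.479
M5
G00 X95.703 Y19.677
M3 S265
G1 X268.097 Y132.382 F4069
M5
G00 X322.343 Y21.732
M3 S265
G1 X321.290 Y24.972 F4069
G1 X318.534 Y26.975
G1 X315.126 Y26.975
G1 X312.370 Y24.972
G1 X311.317 Y21.732
G1 X312.370 Y18.492
G1 X315.126 Y16.489
G1 X318.534 Y16.489
G1 X321.290 Y18.492
G1 X322.343 Y21.732
M5
G00 X119.235 Y5.357
M3 S265
G1 X106.688 Y18.367 F4069
G1 X111.682 Y35.738
G1 X129.223 Y40.099
G1 X141.770 Y27.089
G1 X136.776 Y9.718
G1 X119.235 Y5.357
M5
G00 X126.562 Y43.021
M3 S265
G1 X119.105 Y61.223 F4069
G1 X126.703 Y79.366
G1 X144.905 Y86.823
G1 X163.048 Y79.225
G1 X170.505 Y61.023
G1 X162.907 Y42.880
G1 X144.705 Y35.423
G1 X126.562 Y43.021
M5
G00 X97.526 Y60.037
M3 S265
G1 X239.242 Y92.475 F4069
G1 X97.923 Y136.220
G1 X337.268 Y64.876
M5
G00 X0.000 Y0.000

1 u = 1 mm; y_m = 149.293 − y.

[1] `<polygon>` regular polygon, #008000→engrave S265 F4069: (244.411,113.074) → (227.922,113.439) → (228.287,129.928) → (244.776,129.563) → (244.411,113.074) (closed)

[2] `<polyline>` open polyline, #008000→engrave S265 F4069: (236.709,97.742) → (362.074,125.252) → (221.901,14.186) → (246.517,30.479)

[3] `<line>` line segment, #008000→engrave S265 F4069: (95.703,19.677) → (268.097,132.382)

[4] `<circle>` circle, #008000→engrave S265 F4069: (322.343,21.732) → (321.290,24.972) → (318.534,26.975) → (315.126,26.975) → (312.370,24.972) → (311.317,21.732) → (312.370,18.492) → (315.126,16.489) → (318.534,16.489) → (321.290,18.492) → (322.343,21.732) (closed)

[5] `<path>` regular polygon, #008000→engrave S265 F4069: (119.235,5.357) → (106.688,18.367) → (111.682,35.738) → (129.223,40.099) → (141.770,27.089) → (136.776,9.718) → (119.235,5.357) (closed)

[6] `<path>` regular polygon, #008000→engrave S265 F4069: (126.562,43.021) → (119.105,61.223) → (126.703,79.366) → (144.905,86.823) → (163.048,79.225) → (170.505,61.023) → (162.907,42.880) → (144.705,35.423) → (126.562,43.021) (closed)

[7] `<path>` open polyline, #008000→engrave S265 F4069: (97.526,60.037) → (239.242,92.475) → (97.923,136.220) → (337.268,64.876)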